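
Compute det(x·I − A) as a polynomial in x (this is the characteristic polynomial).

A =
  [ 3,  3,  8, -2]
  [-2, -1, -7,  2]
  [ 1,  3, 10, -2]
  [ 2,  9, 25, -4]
x^4 - 8*x^3 + 24*x^2 - 32*x + 16

Expanding det(x·I − A) (e.g. by cofactor expansion or by noting that A is similar to its Jordan form J, which has the same characteristic polynomial as A) gives
  χ_A(x) = x^4 - 8*x^3 + 24*x^2 - 32*x + 16
which factors as (x - 2)^4. The eigenvalues (with algebraic multiplicities) are λ = 2 with multiplicity 4.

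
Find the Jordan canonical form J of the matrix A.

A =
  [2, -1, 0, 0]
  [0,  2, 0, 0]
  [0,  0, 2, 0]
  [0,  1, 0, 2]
J_2(2) ⊕ J_1(2) ⊕ J_1(2)

The characteristic polynomial is
  det(x·I − A) = x^4 - 8*x^3 + 24*x^2 - 32*x + 16 = (x - 2)^4

Eigenvalues and multiplicities (the geometric multiplicity of λ is n − rank(A − λI), which equals the number of Jordan blocks for λ):
  λ = 2: algebraic multiplicity = 4, geometric multiplicity = 3

Determining the block sizes for each eigenvalue:
  λ = 2: 3 blocks summing to 4 forces exactly one block of size 2 and the rest size 1 → block sizes [2, 1, 1]

Assembling the blocks gives a Jordan form
J =
  [2, 1, 0, 0]
  [0, 2, 0, 0]
  [0, 0, 2, 0]
  [0, 0, 0, 2]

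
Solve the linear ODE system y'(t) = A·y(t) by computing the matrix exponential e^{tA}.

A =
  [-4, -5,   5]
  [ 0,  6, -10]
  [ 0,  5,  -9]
e^{tA} =
  [exp(-4*t), -exp(t) + exp(-4*t), exp(t) - exp(-4*t)]
  [0, 2*exp(t) - exp(-4*t), -2*exp(t) + 2*exp(-4*t)]
  [0, exp(t) - exp(-4*t), -exp(t) + 2*exp(-4*t)]

Strategy: write A = P · J · P⁻¹ where J is a Jordan canonical form, so e^{tA} = P · e^{tJ} · P⁻¹, and e^{tJ} can be computed block-by-block.

A has Jordan form
J =
  [-4,  0, 0]
  [ 0, -4, 0]
  [ 0,  0, 1]
(up to reordering of blocks).

Per-block formulas:
  For a 1×1 block at λ = -4: exp(t · [-4]) = [e^(-4t)].
  For a 1×1 block at λ = 1: exp(t · [1]) = [e^(1t)].

After assembling e^{tJ} and conjugating by P, we get:

e^{tA} =
  [exp(-4*t), -exp(t) + exp(-4*t), exp(t) - exp(-4*t)]
  [0, 2*exp(t) - exp(-4*t), -2*exp(t) + 2*exp(-4*t)]
  [0, exp(t) - exp(-4*t), -exp(t) + 2*exp(-4*t)]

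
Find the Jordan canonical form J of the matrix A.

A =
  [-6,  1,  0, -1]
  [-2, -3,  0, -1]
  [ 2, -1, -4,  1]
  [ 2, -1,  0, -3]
J_2(-4) ⊕ J_1(-4) ⊕ J_1(-4)

The characteristic polynomial is
  det(x·I − A) = x^4 + 16*x^3 + 96*x^2 + 256*x + 256 = (x + 4)^4

Eigenvalues and multiplicities (the geometric multiplicity of λ is n − rank(A − λI), which equals the number of Jordan blocks for λ):
  λ = -4: algebraic multiplicity = 4, geometric multiplicity = 3

Determining the block sizes for each eigenvalue:
  λ = -4: 3 blocks summing to 4 forces exactly one block of size 2 and the rest size 1 → block sizes [2, 1, 1]

Assembling the blocks gives a Jordan form
J =
  [-4,  1,  0,  0]
  [ 0, -4,  0,  0]
  [ 0,  0, -4,  0]
  [ 0,  0,  0, -4]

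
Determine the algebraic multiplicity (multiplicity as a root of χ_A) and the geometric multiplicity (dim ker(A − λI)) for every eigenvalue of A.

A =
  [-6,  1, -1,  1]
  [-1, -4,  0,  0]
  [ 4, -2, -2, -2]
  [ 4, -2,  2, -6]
λ = -5: alg = 2, geom = 1; λ = -4: alg = 2, geom = 2

Step 1 — factor the characteristic polynomial to read off the algebraic multiplicities:
  χ_A(x) = (x + 4)^2*(x + 5)^2

Step 2 — compute geometric multiplicities via the rank-nullity identity g(λ) = n − rank(A − λI):
  rank(A − (-5)·I) = 3, so dim ker(A − (-5)·I) = n − 3 = 1
  rank(A − (-4)·I) = 2, so dim ker(A − (-4)·I) = n − 2 = 2

Summary:
  λ = -5: algebraic multiplicity = 2, geometric multiplicity = 1
  λ = -4: algebraic multiplicity = 2, geometric multiplicity = 2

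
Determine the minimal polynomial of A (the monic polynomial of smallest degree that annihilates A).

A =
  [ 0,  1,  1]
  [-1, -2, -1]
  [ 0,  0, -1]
x^2 + 2*x + 1

The characteristic polynomial is χ_A(x) = (x + 1)^3, so the eigenvalues are known. The minimal polynomial is
  m_A(x) = Π_λ (x − λ)^{k_λ}
where k_λ is the size of the *largest* Jordan block for λ (equivalently, the smallest k with (A − λI)^k v = 0 for every generalised eigenvector v of λ).

  λ = -1: largest Jordan block has size 2, contributing (x + 1)^2

So m_A(x) = (x + 1)^2 = x^2 + 2*x + 1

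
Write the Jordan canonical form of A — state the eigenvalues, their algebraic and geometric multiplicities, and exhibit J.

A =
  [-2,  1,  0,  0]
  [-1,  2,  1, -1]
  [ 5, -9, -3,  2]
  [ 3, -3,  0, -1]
J_3(-1) ⊕ J_1(-1)

The characteristic polynomial is
  det(x·I − A) = x^4 + 4*x^3 + 6*x^2 + 4*x + 1 = (x + 1)^4

Eigenvalues and multiplicities (the geometric multiplicity of λ is n − rank(A − λI), which equals the number of Jordan blocks for λ):
  λ = -1: algebraic multiplicity = 4, geometric multiplicity = 2

Determining the block sizes for each eigenvalue:
  λ = -1: with am = 4 and gm = 2, the partition is not yet determined (e.g. several partitions of 4 into 2 parts exist). Let N = A − (-1)·I. Computing rank(N^1) = 2, rank(N^2) = 1, rank(N^3) = 0; the number of blocks of size ≥ j is rank(N^{j−1}) − rank(N^j), giving [2, 1, 1]. So we have 1 block(s) of size 3, 1 block(s) of size 1 → block sizes [3, 1]

Assembling the blocks gives a Jordan form
J =
  [-1,  1,  0,  0]
  [ 0, -1,  1,  0]
  [ 0,  0, -1,  0]
  [ 0,  0,  0, -1]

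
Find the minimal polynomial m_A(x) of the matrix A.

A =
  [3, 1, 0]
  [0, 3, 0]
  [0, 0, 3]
x^2 - 6*x + 9

The characteristic polynomial is χ_A(x) = (x - 3)^3, so the eigenvalues are known. The minimal polynomial is
  m_A(x) = Π_λ (x − λ)^{k_λ}
where k_λ is the size of the *largest* Jordan block for λ (equivalently, the smallest k with (A − λI)^k v = 0 for every generalised eigenvector v of λ).

  λ = 3: largest Jordan block has size 2, contributing (x − 3)^2

So m_A(x) = (x - 3)^2 = x^2 - 6*x + 9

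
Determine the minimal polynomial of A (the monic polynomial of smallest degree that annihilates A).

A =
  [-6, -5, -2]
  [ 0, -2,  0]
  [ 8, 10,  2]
x^2 + 4*x + 4

The characteristic polynomial is χ_A(x) = (x + 2)^3, so the eigenvalues are known. The minimal polynomial is
  m_A(x) = Π_λ (x − λ)^{k_λ}
where k_λ is the size of the *largest* Jordan block for λ (equivalently, the smallest k with (A − λI)^k v = 0 for every generalised eigenvector v of λ).

  λ = -2: largest Jordan block has size 2, contributing (x + 2)^2

So m_A(x) = (x + 2)^2 = x^2 + 4*x + 4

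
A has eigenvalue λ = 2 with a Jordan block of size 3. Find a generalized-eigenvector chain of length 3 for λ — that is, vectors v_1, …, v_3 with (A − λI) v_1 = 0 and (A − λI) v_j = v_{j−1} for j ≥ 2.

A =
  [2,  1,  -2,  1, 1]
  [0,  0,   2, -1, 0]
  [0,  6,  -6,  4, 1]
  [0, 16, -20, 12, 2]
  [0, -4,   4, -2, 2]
A Jordan chain for λ = 2 of length 3:
v_1 = (-2, 0, 0, 0, 0)ᵀ
v_2 = (1, -2, 6, 16, -4)ᵀ
v_3 = (0, 1, 0, 0, 0)ᵀ

Let N = A − (2)·I. We want v_3 with N^3 v_3 = 0 but N^2 v_3 ≠ 0; then v_{j-1} := N · v_j for j = 3, …, 2.

Pick v_3 = (0, 1, 0, 0, 0)ᵀ.
Then v_2 = N · v_3 = (1, -2, 6, 16, -4)ᵀ.
Then v_1 = N · v_2 = (-2, 0, 0, 0, 0)ᵀ.

Sanity check: (A − (2)·I) v_1 = (0, 0, 0, 0, 0)ᵀ = 0. ✓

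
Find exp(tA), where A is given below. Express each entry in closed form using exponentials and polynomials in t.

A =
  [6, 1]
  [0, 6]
e^{tA} =
  [exp(6*t), t*exp(6*t)]
  [0, exp(6*t)]

Strategy: write A = P · J · P⁻¹ where J is a Jordan canonical form, so e^{tA} = P · e^{tJ} · P⁻¹, and e^{tJ} can be computed block-by-block.

A has Jordan form
J =
  [6, 1]
  [0, 6]
(up to reordering of blocks).

Per-block formulas:
  For a 2×2 Jordan block J_2(6): exp(t · J_2(6)) = e^(6t)·(I + t·N), where N is the 2×2 nilpotent shift.

After assembling e^{tJ} and conjugating by P, we get:

e^{tA} =
  [exp(6*t), t*exp(6*t)]
  [0, exp(6*t)]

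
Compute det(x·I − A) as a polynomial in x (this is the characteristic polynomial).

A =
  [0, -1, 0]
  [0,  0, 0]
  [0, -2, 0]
x^3

Expanding det(x·I − A) (e.g. by cofactor expansion or by noting that A is similar to its Jordan form J, which has the same characteristic polynomial as A) gives
  χ_A(x) = x^3
which factors as x^3. The eigenvalues (with algebraic multiplicities) are λ = 0 with multiplicity 3.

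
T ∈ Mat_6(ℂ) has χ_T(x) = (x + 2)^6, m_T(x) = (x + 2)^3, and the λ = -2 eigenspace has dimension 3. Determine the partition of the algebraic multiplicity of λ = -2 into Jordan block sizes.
Block sizes for λ = -2: [3, 2, 1]

Step 1 — from the characteristic polynomial, algebraic multiplicity of λ = -2 is 6. From dim ker(T − (-2)·I) = 3, there are exactly 3 Jordan blocks for λ = -2.
Step 2 — from the minimal polynomial, the factor (x + 2)^3 tells us the largest block for λ = -2 has size 3.
Step 3 — with total size 6, 3 blocks, and largest block 3, the block sizes (in nonincreasing order) are [3, 2, 1].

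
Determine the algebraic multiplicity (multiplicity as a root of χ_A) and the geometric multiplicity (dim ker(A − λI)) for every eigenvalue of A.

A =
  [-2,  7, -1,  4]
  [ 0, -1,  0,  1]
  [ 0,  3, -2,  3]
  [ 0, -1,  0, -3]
λ = -2: alg = 4, geom = 2

Step 1 — factor the characteristic polynomial to read off the algebraic multiplicities:
  χ_A(x) = (x + 2)^4

Step 2 — compute geometric multiplicities via the rank-nullity identity g(λ) = n − rank(A − λI):
  rank(A − (-2)·I) = 2, so dim ker(A − (-2)·I) = n − 2 = 2

Summary:
  λ = -2: algebraic multiplicity = 4, geometric multiplicity = 2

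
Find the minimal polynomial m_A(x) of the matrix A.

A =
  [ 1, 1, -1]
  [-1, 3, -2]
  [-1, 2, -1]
x^3 - 3*x^2 + 3*x - 1

The characteristic polynomial is χ_A(x) = (x - 1)^3, so the eigenvalues are known. The minimal polynomial is
  m_A(x) = Π_λ (x − λ)^{k_λ}
where k_λ is the size of the *largest* Jordan block for λ (equivalently, the smallest k with (A − λI)^k v = 0 for every generalised eigenvector v of λ).

  λ = 1: largest Jordan block has size 3, contributing (x − 1)^3

So m_A(x) = (x - 1)^3 = x^3 - 3*x^2 + 3*x - 1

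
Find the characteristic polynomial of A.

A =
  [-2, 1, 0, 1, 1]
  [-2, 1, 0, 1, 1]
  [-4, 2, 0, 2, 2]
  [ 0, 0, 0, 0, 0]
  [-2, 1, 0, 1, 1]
x^5

Expanding det(x·I − A) (e.g. by cofactor expansion or by noting that A is similar to its Jordan form J, which has the same characteristic polynomial as A) gives
  χ_A(x) = x^5
which factors as x^5. The eigenvalues (with algebraic multiplicities) are λ = 0 with multiplicity 5.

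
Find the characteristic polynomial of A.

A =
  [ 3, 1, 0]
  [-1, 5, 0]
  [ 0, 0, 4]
x^3 - 12*x^2 + 48*x - 64

Expanding det(x·I − A) (e.g. by cofactor expansion or by noting that A is similar to its Jordan form J, which has the same characteristic polynomial as A) gives
  χ_A(x) = x^3 - 12*x^2 + 48*x - 64
which factors as (x - 4)^3. The eigenvalues (with algebraic multiplicities) are λ = 4 with multiplicity 3.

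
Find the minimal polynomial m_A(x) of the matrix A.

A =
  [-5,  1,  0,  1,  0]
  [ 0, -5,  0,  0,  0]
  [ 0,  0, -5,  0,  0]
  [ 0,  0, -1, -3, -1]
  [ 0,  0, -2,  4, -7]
x^3 + 15*x^2 + 75*x + 125

The characteristic polynomial is χ_A(x) = (x + 5)^5, so the eigenvalues are known. The minimal polynomial is
  m_A(x) = Π_λ (x − λ)^{k_λ}
where k_λ is the size of the *largest* Jordan block for λ (equivalently, the smallest k with (A − λI)^k v = 0 for every generalised eigenvector v of λ).

  λ = -5: largest Jordan block has size 3, contributing (x + 5)^3

So m_A(x) = (x + 5)^3 = x^3 + 15*x^2 + 75*x + 125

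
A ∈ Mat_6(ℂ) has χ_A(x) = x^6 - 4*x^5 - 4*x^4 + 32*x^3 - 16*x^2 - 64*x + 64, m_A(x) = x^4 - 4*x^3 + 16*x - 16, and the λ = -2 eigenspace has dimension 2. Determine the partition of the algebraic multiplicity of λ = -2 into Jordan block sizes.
Block sizes for λ = -2: [1, 1]

Step 1 — from the characteristic polynomial, algebraic multiplicity of λ = -2 is 2. From dim ker(A − (-2)·I) = 2, there are exactly 2 Jordan blocks for λ = -2.
Step 2 — from the minimal polynomial, the factor (x + 2) tells us the largest block for λ = -2 has size 1.
Step 3 — with total size 2, 2 blocks, and largest block 1, the block sizes (in nonincreasing order) are [1, 1].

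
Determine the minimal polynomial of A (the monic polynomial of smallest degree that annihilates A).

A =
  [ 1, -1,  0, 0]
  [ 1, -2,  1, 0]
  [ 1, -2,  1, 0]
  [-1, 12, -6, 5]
x^4 - 5*x^3

The characteristic polynomial is χ_A(x) = x^3*(x - 5), so the eigenvalues are known. The minimal polynomial is
  m_A(x) = Π_λ (x − λ)^{k_λ}
where k_λ is the size of the *largest* Jordan block for λ (equivalently, the smallest k with (A − λI)^k v = 0 for every generalised eigenvector v of λ).

  λ = 0: largest Jordan block has size 3, contributing (x − 0)^3
  λ = 5: largest Jordan block has size 1, contributing (x − 5)

So m_A(x) = x^3*(x - 5) = x^4 - 5*x^3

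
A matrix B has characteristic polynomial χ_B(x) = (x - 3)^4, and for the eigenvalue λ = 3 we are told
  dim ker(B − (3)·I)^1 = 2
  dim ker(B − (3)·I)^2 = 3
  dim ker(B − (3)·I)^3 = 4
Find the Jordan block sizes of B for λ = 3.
Block sizes for λ = 3: [3, 1]

From the dimensions of kernels of powers, the number of Jordan blocks of size at least j is d_j − d_{j−1} where d_j = dim ker(N^j) (with d_0 = 0). Computing the differences gives [2, 1, 1].
The number of blocks of size exactly k is (#blocks of size ≥ k) − (#blocks of size ≥ k + 1), so the partition is: 1 block(s) of size 1, 1 block(s) of size 3.
In nonincreasing order the block sizes are [3, 1].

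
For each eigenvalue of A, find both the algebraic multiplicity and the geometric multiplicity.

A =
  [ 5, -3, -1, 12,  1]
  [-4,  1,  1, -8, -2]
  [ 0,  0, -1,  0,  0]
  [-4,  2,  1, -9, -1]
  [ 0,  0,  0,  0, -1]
λ = -1: alg = 5, geom = 2

Step 1 — factor the characteristic polynomial to read off the algebraic multiplicities:
  χ_A(x) = (x + 1)^5

Step 2 — compute geometric multiplicities via the rank-nullity identity g(λ) = n − rank(A − λI):
  rank(A − (-1)·I) = 3, so dim ker(A − (-1)·I) = n − 3 = 2

Summary:
  λ = -1: algebraic multiplicity = 5, geometric multiplicity = 2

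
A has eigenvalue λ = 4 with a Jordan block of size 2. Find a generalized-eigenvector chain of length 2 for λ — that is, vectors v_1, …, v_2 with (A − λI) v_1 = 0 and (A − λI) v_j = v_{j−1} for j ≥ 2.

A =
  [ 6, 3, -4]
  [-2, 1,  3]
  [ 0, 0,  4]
A Jordan chain for λ = 4 of length 2:
v_1 = (-6, 4, 0)ᵀ
v_2 = (1, 0, 2)ᵀ

Let N = A − (4)·I. We want v_2 with N^2 v_2 = 0 but N^1 v_2 ≠ 0; then v_{j-1} := N · v_j for j = 2, …, 2.

Pick v_2 = (1, 0, 2)ᵀ.
Then v_1 = N · v_2 = (-6, 4, 0)ᵀ.

Sanity check: (A − (4)·I) v_1 = (0, 0, 0)ᵀ = 0. ✓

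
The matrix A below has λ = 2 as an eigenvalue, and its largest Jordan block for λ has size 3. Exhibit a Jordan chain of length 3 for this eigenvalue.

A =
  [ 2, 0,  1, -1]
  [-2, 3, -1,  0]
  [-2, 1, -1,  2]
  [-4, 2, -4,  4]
A Jordan chain for λ = 2 of length 3:
v_1 = (2, 0, -4, -4)ᵀ
v_2 = (0, -2, -2, -4)ᵀ
v_3 = (1, 0, 0, 0)ᵀ

Let N = A − (2)·I. We want v_3 with N^3 v_3 = 0 but N^2 v_3 ≠ 0; then v_{j-1} := N · v_j for j = 3, …, 2.

Pick v_3 = (1, 0, 0, 0)ᵀ.
Then v_2 = N · v_3 = (0, -2, -2, -4)ᵀ.
Then v_1 = N · v_2 = (2, 0, -4, -4)ᵀ.

Sanity check: (A − (2)·I) v_1 = (0, 0, 0, 0)ᵀ = 0. ✓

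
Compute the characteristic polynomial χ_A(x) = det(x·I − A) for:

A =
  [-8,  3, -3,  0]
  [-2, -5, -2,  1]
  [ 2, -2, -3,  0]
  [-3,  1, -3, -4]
x^4 + 20*x^3 + 150*x^2 + 500*x + 625

Expanding det(x·I − A) (e.g. by cofactor expansion or by noting that A is similar to its Jordan form J, which has the same characteristic polynomial as A) gives
  χ_A(x) = x^4 + 20*x^3 + 150*x^2 + 500*x + 625
which factors as (x + 5)^4. The eigenvalues (with algebraic multiplicities) are λ = -5 with multiplicity 4.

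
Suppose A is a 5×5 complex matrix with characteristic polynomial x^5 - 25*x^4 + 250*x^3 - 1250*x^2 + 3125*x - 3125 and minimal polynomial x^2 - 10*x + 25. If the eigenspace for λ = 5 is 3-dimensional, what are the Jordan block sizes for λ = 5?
Block sizes for λ = 5: [2, 2, 1]

Step 1 — from the characteristic polynomial, algebraic multiplicity of λ = 5 is 5. From dim ker(A − (5)·I) = 3, there are exactly 3 Jordan blocks for λ = 5.
Step 2 — from the minimal polynomial, the factor (x − 5)^2 tells us the largest block for λ = 5 has size 2.
Step 3 — with total size 5, 3 blocks, and largest block 2, the block sizes (in nonincreasing order) are [2, 2, 1].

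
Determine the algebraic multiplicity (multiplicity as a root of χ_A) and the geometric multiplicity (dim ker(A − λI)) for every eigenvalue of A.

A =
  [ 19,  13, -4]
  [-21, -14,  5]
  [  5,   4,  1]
λ = 2: alg = 3, geom = 1

Step 1 — factor the characteristic polynomial to read off the algebraic multiplicities:
  χ_A(x) = (x - 2)^3

Step 2 — compute geometric multiplicities via the rank-nullity identity g(λ) = n − rank(A − λI):
  rank(A − (2)·I) = 2, so dim ker(A − (2)·I) = n − 2 = 1

Summary:
  λ = 2: algebraic multiplicity = 3, geometric multiplicity = 1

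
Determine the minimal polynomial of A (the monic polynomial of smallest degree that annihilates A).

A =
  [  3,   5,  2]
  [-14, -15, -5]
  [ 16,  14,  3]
x^3 + 9*x^2 + 27*x + 27

The characteristic polynomial is χ_A(x) = (x + 3)^3, so the eigenvalues are known. The minimal polynomial is
  m_A(x) = Π_λ (x − λ)^{k_λ}
where k_λ is the size of the *largest* Jordan block for λ (equivalently, the smallest k with (A − λI)^k v = 0 for every generalised eigenvector v of λ).

  λ = -3: largest Jordan block has size 3, contributing (x + 3)^3

So m_A(x) = (x + 3)^3 = x^3 + 9*x^2 + 27*x + 27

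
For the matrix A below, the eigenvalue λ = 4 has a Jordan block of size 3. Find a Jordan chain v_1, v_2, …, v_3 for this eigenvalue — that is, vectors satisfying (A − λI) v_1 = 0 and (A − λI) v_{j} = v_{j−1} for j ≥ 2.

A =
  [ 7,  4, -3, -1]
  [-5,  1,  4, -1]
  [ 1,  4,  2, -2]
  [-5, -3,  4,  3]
A Jordan chain for λ = 4 of length 3:
v_1 = (0, 1, 1, 1)ᵀ
v_2 = (-1, -2, -3, -2)ᵀ
v_3 = (1, -1, 0, 0)ᵀ

Let N = A − (4)·I. We want v_3 with N^3 v_3 = 0 but N^2 v_3 ≠ 0; then v_{j-1} := N · v_j for j = 3, …, 2.

Pick v_3 = (1, -1, 0, 0)ᵀ.
Then v_2 = N · v_3 = (-1, -2, -3, -2)ᵀ.
Then v_1 = N · v_2 = (0, 1, 1, 1)ᵀ.

Sanity check: (A − (4)·I) v_1 = (0, 0, 0, 0)ᵀ = 0. ✓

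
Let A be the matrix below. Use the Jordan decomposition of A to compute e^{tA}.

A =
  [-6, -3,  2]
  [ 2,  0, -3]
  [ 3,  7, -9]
e^{tA} =
  [t^2*exp(-5*t)/2 - t*exp(-5*t) + exp(-5*t), t^2*exp(-5*t) - 3*t*exp(-5*t), -t^2*exp(-5*t)/2 + 2*t*exp(-5*t)]
  [-t^2*exp(-5*t)/2 + 2*t*exp(-5*t), -t^2*exp(-5*t) + 5*t*exp(-5*t) + exp(-5*t), t^2*exp(-5*t)/2 - 3*t*exp(-5*t)]
  [-t^2*exp(-5*t)/2 + 3*t*exp(-5*t), -t^2*exp(-5*t) + 7*t*exp(-5*t), t^2*exp(-5*t)/2 - 4*t*exp(-5*t) + exp(-5*t)]

Strategy: write A = P · J · P⁻¹ where J is a Jordan canonical form, so e^{tA} = P · e^{tJ} · P⁻¹, and e^{tJ} can be computed block-by-block.

A has Jordan form
J =
  [-5,  1,  0]
  [ 0, -5,  1]
  [ 0,  0, -5]
(up to reordering of blocks).

Per-block formulas:
  For a 3×3 Jordan block J_3(-5): exp(t · J_3(-5)) = e^(-5t)·(I + t·N + (t^2/2)·N^2), where N is the 3×3 nilpotent shift.

After assembling e^{tJ} and conjugating by P, we get:

e^{tA} =
  [t^2*exp(-5*t)/2 - t*exp(-5*t) + exp(-5*t), t^2*exp(-5*t) - 3*t*exp(-5*t), -t^2*exp(-5*t)/2 + 2*t*exp(-5*t)]
  [-t^2*exp(-5*t)/2 + 2*t*exp(-5*t), -t^2*exp(-5*t) + 5*t*exp(-5*t) + exp(-5*t), t^2*exp(-5*t)/2 - 3*t*exp(-5*t)]
  [-t^2*exp(-5*t)/2 + 3*t*exp(-5*t), -t^2*exp(-5*t) + 7*t*exp(-5*t), t^2*exp(-5*t)/2 - 4*t*exp(-5*t) + exp(-5*t)]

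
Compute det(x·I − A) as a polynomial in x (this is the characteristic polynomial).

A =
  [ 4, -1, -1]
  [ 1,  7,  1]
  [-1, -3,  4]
x^3 - 15*x^2 + 75*x - 125

Expanding det(x·I − A) (e.g. by cofactor expansion or by noting that A is similar to its Jordan form J, which has the same characteristic polynomial as A) gives
  χ_A(x) = x^3 - 15*x^2 + 75*x - 125
which factors as (x - 5)^3. The eigenvalues (with algebraic multiplicities) are λ = 5 with multiplicity 3.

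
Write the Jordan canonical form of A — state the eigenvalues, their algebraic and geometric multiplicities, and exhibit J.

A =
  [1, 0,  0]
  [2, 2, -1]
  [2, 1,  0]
J_2(1) ⊕ J_1(1)

The characteristic polynomial is
  det(x·I − A) = x^3 - 3*x^2 + 3*x - 1 = (x - 1)^3

Eigenvalues and multiplicities (the geometric multiplicity of λ is n − rank(A − λI), which equals the number of Jordan blocks for λ):
  λ = 1: algebraic multiplicity = 3, geometric multiplicity = 2

Determining the block sizes for each eigenvalue:
  λ = 1: 2 blocks summing to 3 forces exactly one block of size 2 and the rest size 1 → block sizes [2, 1]

Assembling the blocks gives a Jordan form
J =
  [1, 1, 0]
  [0, 1, 0]
  [0, 0, 1]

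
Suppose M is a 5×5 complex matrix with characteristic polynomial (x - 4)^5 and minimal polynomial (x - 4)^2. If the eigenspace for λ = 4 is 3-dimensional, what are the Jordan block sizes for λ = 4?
Block sizes for λ = 4: [2, 2, 1]

Step 1 — from the characteristic polynomial, algebraic multiplicity of λ = 4 is 5. From dim ker(M − (4)·I) = 3, there are exactly 3 Jordan blocks for λ = 4.
Step 2 — from the minimal polynomial, the factor (x − 4)^2 tells us the largest block for λ = 4 has size 2.
Step 3 — with total size 5, 3 blocks, and largest block 2, the block sizes (in nonincreasing order) are [2, 2, 1].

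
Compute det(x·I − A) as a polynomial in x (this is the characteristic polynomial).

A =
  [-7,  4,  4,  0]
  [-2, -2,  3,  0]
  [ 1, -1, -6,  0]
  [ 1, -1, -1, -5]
x^4 + 20*x^3 + 150*x^2 + 500*x + 625

Expanding det(x·I − A) (e.g. by cofactor expansion or by noting that A is similar to its Jordan form J, which has the same characteristic polynomial as A) gives
  χ_A(x) = x^4 + 20*x^3 + 150*x^2 + 500*x + 625
which factors as (x + 5)^4. The eigenvalues (with algebraic multiplicities) are λ = -5 with multiplicity 4.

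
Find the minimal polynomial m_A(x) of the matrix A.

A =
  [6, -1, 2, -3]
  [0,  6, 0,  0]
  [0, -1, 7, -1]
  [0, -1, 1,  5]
x^3 - 18*x^2 + 108*x - 216

The characteristic polynomial is χ_A(x) = (x - 6)^4, so the eigenvalues are known. The minimal polynomial is
  m_A(x) = Π_λ (x − λ)^{k_λ}
where k_λ is the size of the *largest* Jordan block for λ (equivalently, the smallest k with (A − λI)^k v = 0 for every generalised eigenvector v of λ).

  λ = 6: largest Jordan block has size 3, contributing (x − 6)^3

So m_A(x) = (x - 6)^3 = x^3 - 18*x^2 + 108*x - 216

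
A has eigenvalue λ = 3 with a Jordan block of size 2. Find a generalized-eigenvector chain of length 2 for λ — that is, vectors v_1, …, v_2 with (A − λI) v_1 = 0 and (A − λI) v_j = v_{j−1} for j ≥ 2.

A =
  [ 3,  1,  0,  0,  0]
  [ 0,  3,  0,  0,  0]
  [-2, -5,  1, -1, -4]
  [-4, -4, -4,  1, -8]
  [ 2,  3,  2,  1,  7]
A Jordan chain for λ = 3 of length 2:
v_1 = (0, 0, -2, -4, 2)ᵀ
v_2 = (1, 0, 0, 0, 0)ᵀ

Let N = A − (3)·I. We want v_2 with N^2 v_2 = 0 but N^1 v_2 ≠ 0; then v_{j-1} := N · v_j for j = 2, …, 2.

Pick v_2 = (1, 0, 0, 0, 0)ᵀ.
Then v_1 = N · v_2 = (0, 0, -2, -4, 2)ᵀ.

Sanity check: (A − (3)·I) v_1 = (0, 0, 0, 0, 0)ᵀ = 0. ✓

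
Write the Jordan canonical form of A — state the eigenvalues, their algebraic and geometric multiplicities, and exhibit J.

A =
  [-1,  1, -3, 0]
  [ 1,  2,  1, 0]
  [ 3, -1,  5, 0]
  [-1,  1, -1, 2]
J_3(2) ⊕ J_1(2)

The characteristic polynomial is
  det(x·I − A) = x^4 - 8*x^3 + 24*x^2 - 32*x + 16 = (x - 2)^4

Eigenvalues and multiplicities (the geometric multiplicity of λ is n − rank(A − λI), which equals the number of Jordan blocks for λ):
  λ = 2: algebraic multiplicity = 4, geometric multiplicity = 2

Determining the block sizes for each eigenvalue:
  λ = 2: with am = 4 and gm = 2, the partition is not yet determined (e.g. several partitions of 4 into 2 parts exist). Let N = A − (2)·I. Computing rank(N^1) = 2, rank(N^2) = 1, rank(N^3) = 0; the number of blocks of size ≥ j is rank(N^{j−1}) − rank(N^j), giving [2, 1, 1]. So we have 1 block(s) of size 3, 1 block(s) of size 1 → block sizes [3, 1]

Assembling the blocks gives a Jordan form
J =
  [2, 1, 0, 0]
  [0, 2, 1, 0]
  [0, 0, 2, 0]
  [0, 0, 0, 2]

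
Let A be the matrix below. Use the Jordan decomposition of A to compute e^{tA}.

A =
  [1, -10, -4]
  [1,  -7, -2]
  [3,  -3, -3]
e^{tA} =
  [-3*t^2*exp(-3*t) + 4*t*exp(-3*t) + exp(-3*t), 6*t^2*exp(-3*t) - 10*t*exp(-3*t), 2*t^2*exp(-3*t) - 4*t*exp(-3*t)]
  [-3*t^2*exp(-3*t) + t*exp(-3*t), 6*t^2*exp(-3*t) - 4*t*exp(-3*t) + exp(-3*t), 2*t^2*exp(-3*t) - 2*t*exp(-3*t)]
  [9*t^2*exp(-3*t)/2 + 3*t*exp(-3*t), -9*t^2*exp(-3*t) - 3*t*exp(-3*t), -3*t^2*exp(-3*t) + exp(-3*t)]

Strategy: write A = P · J · P⁻¹ where J is a Jordan canonical form, so e^{tA} = P · e^{tJ} · P⁻¹, and e^{tJ} can be computed block-by-block.

A has Jordan form
J =
  [-3,  1,  0]
  [ 0, -3,  1]
  [ 0,  0, -3]
(up to reordering of blocks).

Per-block formulas:
  For a 3×3 Jordan block J_3(-3): exp(t · J_3(-3)) = e^(-3t)·(I + t·N + (t^2/2)·N^2), where N is the 3×3 nilpotent shift.

After assembling e^{tJ} and conjugating by P, we get:

e^{tA} =
  [-3*t^2*exp(-3*t) + 4*t*exp(-3*t) + exp(-3*t), 6*t^2*exp(-3*t) - 10*t*exp(-3*t), 2*t^2*exp(-3*t) - 4*t*exp(-3*t)]
  [-3*t^2*exp(-3*t) + t*exp(-3*t), 6*t^2*exp(-3*t) - 4*t*exp(-3*t) + exp(-3*t), 2*t^2*exp(-3*t) - 2*t*exp(-3*t)]
  [9*t^2*exp(-3*t)/2 + 3*t*exp(-3*t), -9*t^2*exp(-3*t) - 3*t*exp(-3*t), -3*t^2*exp(-3*t) + exp(-3*t)]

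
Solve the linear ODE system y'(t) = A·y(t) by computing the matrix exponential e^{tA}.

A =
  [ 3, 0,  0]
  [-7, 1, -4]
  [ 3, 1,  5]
e^{tA} =
  [exp(3*t), 0, 0]
  [t^2*exp(3*t) - 7*t*exp(3*t), -2*t*exp(3*t) + exp(3*t), -4*t*exp(3*t)]
  [-t^2*exp(3*t)/2 + 3*t*exp(3*t), t*exp(3*t), 2*t*exp(3*t) + exp(3*t)]

Strategy: write A = P · J · P⁻¹ where J is a Jordan canonical form, so e^{tA} = P · e^{tJ} · P⁻¹, and e^{tJ} can be computed block-by-block.

A has Jordan form
J =
  [3, 1, 0]
  [0, 3, 1]
  [0, 0, 3]
(up to reordering of blocks).

Per-block formulas:
  For a 3×3 Jordan block J_3(3): exp(t · J_3(3)) = e^(3t)·(I + t·N + (t^2/2)·N^2), where N is the 3×3 nilpotent shift.

After assembling e^{tJ} and conjugating by P, we get:

e^{tA} =
  [exp(3*t), 0, 0]
  [t^2*exp(3*t) - 7*t*exp(3*t), -2*t*exp(3*t) + exp(3*t), -4*t*exp(3*t)]
  [-t^2*exp(3*t)/2 + 3*t*exp(3*t), t*exp(3*t), 2*t*exp(3*t) + exp(3*t)]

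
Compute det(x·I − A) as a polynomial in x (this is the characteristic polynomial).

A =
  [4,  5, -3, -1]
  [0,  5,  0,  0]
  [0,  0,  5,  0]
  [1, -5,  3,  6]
x^4 - 20*x^3 + 150*x^2 - 500*x + 625

Expanding det(x·I − A) (e.g. by cofactor expansion or by noting that A is similar to its Jordan form J, which has the same characteristic polynomial as A) gives
  χ_A(x) = x^4 - 20*x^3 + 150*x^2 - 500*x + 625
which factors as (x - 5)^4. The eigenvalues (with algebraic multiplicities) are λ = 5 with multiplicity 4.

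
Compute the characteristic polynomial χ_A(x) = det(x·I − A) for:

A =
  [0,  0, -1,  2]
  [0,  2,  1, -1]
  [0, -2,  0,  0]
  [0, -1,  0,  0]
x^4 - 2*x^3 + x^2

Expanding det(x·I − A) (e.g. by cofactor expansion or by noting that A is similar to its Jordan form J, which has the same characteristic polynomial as A) gives
  χ_A(x) = x^4 - 2*x^3 + x^2
which factors as x^2*(x - 1)^2. The eigenvalues (with algebraic multiplicities) are λ = 0 with multiplicity 2, λ = 1 with multiplicity 2.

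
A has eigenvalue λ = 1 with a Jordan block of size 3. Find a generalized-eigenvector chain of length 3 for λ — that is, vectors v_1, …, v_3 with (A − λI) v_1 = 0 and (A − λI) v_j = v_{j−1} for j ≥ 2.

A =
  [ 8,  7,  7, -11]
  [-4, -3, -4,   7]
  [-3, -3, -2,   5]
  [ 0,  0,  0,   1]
A Jordan chain for λ = 1 of length 3:
v_1 = (7, -4, -3, 0)ᵀ
v_2 = (-11, 7, 5, 0)ᵀ
v_3 = (0, 0, 0, 1)ᵀ

Let N = A − (1)·I. We want v_3 with N^3 v_3 = 0 but N^2 v_3 ≠ 0; then v_{j-1} := N · v_j for j = 3, …, 2.

Pick v_3 = (0, 0, 0, 1)ᵀ.
Then v_2 = N · v_3 = (-11, 7, 5, 0)ᵀ.
Then v_1 = N · v_2 = (7, -4, -3, 0)ᵀ.

Sanity check: (A − (1)·I) v_1 = (0, 0, 0, 0)ᵀ = 0. ✓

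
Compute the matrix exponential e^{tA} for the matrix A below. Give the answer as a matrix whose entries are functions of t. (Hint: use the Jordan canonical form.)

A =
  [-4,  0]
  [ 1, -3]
e^{tA} =
  [exp(-4*t), 0]
  [exp(-3*t) - exp(-4*t), exp(-3*t)]

Strategy: write A = P · J · P⁻¹ where J is a Jordan canonical form, so e^{tA} = P · e^{tJ} · P⁻¹, and e^{tJ} can be computed block-by-block.

A has Jordan form
J =
  [-4,  0]
  [ 0, -3]
(up to reordering of blocks).

Per-block formulas:
  For a 1×1 block at λ = -4: exp(t · [-4]) = [e^(-4t)].
  For a 1×1 block at λ = -3: exp(t · [-3]) = [e^(-3t)].

After assembling e^{tJ} and conjugating by P, we get:

e^{tA} =
  [exp(-4*t), 0]
  [exp(-3*t) - exp(-4*t), exp(-3*t)]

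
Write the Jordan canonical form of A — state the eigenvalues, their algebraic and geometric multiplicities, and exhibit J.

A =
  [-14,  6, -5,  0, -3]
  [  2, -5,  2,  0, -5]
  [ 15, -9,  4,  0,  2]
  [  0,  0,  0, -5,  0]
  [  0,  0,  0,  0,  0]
J_3(-5) ⊕ J_1(-5) ⊕ J_1(0)

The characteristic polynomial is
  det(x·I − A) = x^5 + 20*x^4 + 150*x^3 + 500*x^2 + 625*x = x*(x + 5)^4

Eigenvalues and multiplicities (the geometric multiplicity of λ is n − rank(A − λI), which equals the number of Jordan blocks for λ):
  λ = -5: algebraic multiplicity = 4, geometric multiplicity = 2
  λ = 0: algebraic multiplicity = 1, geometric multiplicity = 1

Determining the block sizes for each eigenvalue:
  λ = -5: with am = 4 and gm = 2, the partition is not yet determined (e.g. several partitions of 4 into 2 parts exist). Let N = A − (-5)·I. Computing rank(N^1) = 3, rank(N^2) = 2, rank(N^3) = 1; the number of blocks of size ≥ j is rank(N^{j−1}) − rank(N^j), giving [2, 1, 1]. So we have 1 block(s) of size 3, 1 block(s) of size 1 → block sizes [3, 1]
  λ = 0: one block (gm = 1), so the single block has size am = 1 → block sizes [1]

Assembling the blocks gives a Jordan form
J =
  [-5,  1,  0,  0, 0]
  [ 0, -5,  1,  0, 0]
  [ 0,  0, -5,  0, 0]
  [ 0,  0,  0, -5, 0]
  [ 0,  0,  0,  0, 0]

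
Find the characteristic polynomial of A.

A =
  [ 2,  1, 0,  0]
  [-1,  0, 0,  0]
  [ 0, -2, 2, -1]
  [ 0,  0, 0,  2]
x^4 - 6*x^3 + 13*x^2 - 12*x + 4

Expanding det(x·I − A) (e.g. by cofactor expansion or by noting that A is similar to its Jordan form J, which has the same characteristic polynomial as A) gives
  χ_A(x) = x^4 - 6*x^3 + 13*x^2 - 12*x + 4
which factors as (x - 2)^2*(x - 1)^2. The eigenvalues (with algebraic multiplicities) are λ = 1 with multiplicity 2, λ = 2 with multiplicity 2.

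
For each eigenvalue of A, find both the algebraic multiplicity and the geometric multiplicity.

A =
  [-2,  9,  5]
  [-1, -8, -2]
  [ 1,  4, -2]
λ = -4: alg = 3, geom = 1

Step 1 — factor the characteristic polynomial to read off the algebraic multiplicities:
  χ_A(x) = (x + 4)^3

Step 2 — compute geometric multiplicities via the rank-nullity identity g(λ) = n − rank(A − λI):
  rank(A − (-4)·I) = 2, so dim ker(A − (-4)·I) = n − 2 = 1

Summary:
  λ = -4: algebraic multiplicity = 3, geometric multiplicity = 1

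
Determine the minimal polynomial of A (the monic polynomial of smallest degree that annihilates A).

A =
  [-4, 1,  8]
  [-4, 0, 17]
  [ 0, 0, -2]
x^3 + 6*x^2 + 12*x + 8

The characteristic polynomial is χ_A(x) = (x + 2)^3, so the eigenvalues are known. The minimal polynomial is
  m_A(x) = Π_λ (x − λ)^{k_λ}
where k_λ is the size of the *largest* Jordan block for λ (equivalently, the smallest k with (A − λI)^k v = 0 for every generalised eigenvector v of λ).

  λ = -2: largest Jordan block has size 3, contributing (x + 2)^3

So m_A(x) = (x + 2)^3 = x^3 + 6*x^2 + 12*x + 8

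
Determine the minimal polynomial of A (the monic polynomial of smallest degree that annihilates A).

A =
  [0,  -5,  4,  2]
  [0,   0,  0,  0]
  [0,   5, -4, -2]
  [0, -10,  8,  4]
x^2

The characteristic polynomial is χ_A(x) = x^4, so the eigenvalues are known. The minimal polynomial is
  m_A(x) = Π_λ (x − λ)^{k_λ}
where k_λ is the size of the *largest* Jordan block for λ (equivalently, the smallest k with (A − λI)^k v = 0 for every generalised eigenvector v of λ).

  λ = 0: largest Jordan block has size 2, contributing (x − 0)^2

So m_A(x) = x^2 = x^2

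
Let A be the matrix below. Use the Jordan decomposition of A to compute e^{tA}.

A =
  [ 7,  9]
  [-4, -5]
e^{tA} =
  [6*t*exp(t) + exp(t), 9*t*exp(t)]
  [-4*t*exp(t), -6*t*exp(t) + exp(t)]

Strategy: write A = P · J · P⁻¹ where J is a Jordan canonical form, so e^{tA} = P · e^{tJ} · P⁻¹, and e^{tJ} can be computed block-by-block.

A has Jordan form
J =
  [1, 1]
  [0, 1]
(up to reordering of blocks).

Per-block formulas:
  For a 2×2 Jordan block J_2(1): exp(t · J_2(1)) = e^(1t)·(I + t·N), where N is the 2×2 nilpotent shift.

After assembling e^{tJ} and conjugating by P, we get:

e^{tA} =
  [6*t*exp(t) + exp(t), 9*t*exp(t)]
  [-4*t*exp(t), -6*t*exp(t) + exp(t)]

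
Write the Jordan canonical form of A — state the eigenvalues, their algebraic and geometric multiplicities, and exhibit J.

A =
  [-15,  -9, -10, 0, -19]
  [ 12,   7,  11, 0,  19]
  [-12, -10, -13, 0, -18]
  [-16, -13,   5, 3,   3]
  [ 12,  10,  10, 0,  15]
J_3(-3) ⊕ J_2(3)

The characteristic polynomial is
  det(x·I − A) = x^5 + 3*x^4 - 18*x^3 - 54*x^2 + 81*x + 243 = (x - 3)^2*(x + 3)^3

Eigenvalues and multiplicities (the geometric multiplicity of λ is n − rank(A − λI), which equals the number of Jordan blocks for λ):
  λ = -3: algebraic multiplicity = 3, geometric multiplicity = 1
  λ = 3: algebraic multiplicity = 2, geometric multiplicity = 1

Determining the block sizes for each eigenvalue:
  λ = -3: one block (gm = 1), so the single block has size am = 3 → block sizes [3]
  λ = 3: one block (gm = 1), so the single block has size am = 2 → block sizes [2]

Assembling the blocks gives a Jordan form
J =
  [-3,  1,  0, 0, 0]
  [ 0, -3,  1, 0, 0]
  [ 0,  0, -3, 0, 0]
  [ 0,  0,  0, 3, 1]
  [ 0,  0,  0, 0, 3]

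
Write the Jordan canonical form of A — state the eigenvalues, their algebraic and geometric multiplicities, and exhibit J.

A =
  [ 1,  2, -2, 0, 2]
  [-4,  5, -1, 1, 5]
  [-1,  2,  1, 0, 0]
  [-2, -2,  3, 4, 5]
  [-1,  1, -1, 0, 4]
J_3(3) ⊕ J_2(3)

The characteristic polynomial is
  det(x·I − A) = x^5 - 15*x^4 + 90*x^3 - 270*x^2 + 405*x - 243 = (x - 3)^5

Eigenvalues and multiplicities (the geometric multiplicity of λ is n − rank(A − λI), which equals the number of Jordan blocks for λ):
  λ = 3: algebraic multiplicity = 5, geometric multiplicity = 2

Determining the block sizes for each eigenvalue:
  λ = 3: with am = 5 and gm = 2, the partition is not yet determined (e.g. several partitions of 5 into 2 parts exist). Let N = A − (3)·I. Computing rank(N^1) = 3, rank(N^2) = 1, rank(N^3) = 0; the number of blocks of size ≥ j is rank(N^{j−1}) − rank(N^j), giving [2, 2, 1]. So we have 1 block(s) of size 3, 1 block(s) of size 2 → block sizes [3, 2]

Assembling the blocks gives a Jordan form
J =
  [3, 1, 0, 0, 0]
  [0, 3, 1, 0, 0]
  [0, 0, 3, 0, 0]
  [0, 0, 0, 3, 1]
  [0, 0, 0, 0, 3]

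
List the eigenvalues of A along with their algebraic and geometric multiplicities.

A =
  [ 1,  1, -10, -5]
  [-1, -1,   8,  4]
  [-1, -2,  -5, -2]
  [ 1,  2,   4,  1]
λ = -1: alg = 4, geom = 2

Step 1 — factor the characteristic polynomial to read off the algebraic multiplicities:
  χ_A(x) = (x + 1)^4

Step 2 — compute geometric multiplicities via the rank-nullity identity g(λ) = n − rank(A − λI):
  rank(A − (-1)·I) = 2, so dim ker(A − (-1)·I) = n − 2 = 2

Summary:
  λ = -1: algebraic multiplicity = 4, geometric multiplicity = 2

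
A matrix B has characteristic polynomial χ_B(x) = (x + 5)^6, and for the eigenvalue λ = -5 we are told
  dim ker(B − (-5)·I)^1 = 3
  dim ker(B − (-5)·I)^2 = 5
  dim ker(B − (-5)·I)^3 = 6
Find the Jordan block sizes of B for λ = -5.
Block sizes for λ = -5: [3, 2, 1]

From the dimensions of kernels of powers, the number of Jordan blocks of size at least j is d_j − d_{j−1} where d_j = dim ker(N^j) (with d_0 = 0). Computing the differences gives [3, 2, 1].
The number of blocks of size exactly k is (#blocks of size ≥ k) − (#blocks of size ≥ k + 1), so the partition is: 1 block(s) of size 1, 1 block(s) of size 2, 1 block(s) of size 3.
In nonincreasing order the block sizes are [3, 2, 1].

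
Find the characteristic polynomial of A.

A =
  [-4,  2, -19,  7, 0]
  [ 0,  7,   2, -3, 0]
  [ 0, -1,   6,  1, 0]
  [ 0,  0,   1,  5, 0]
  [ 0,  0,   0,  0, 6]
x^5 - 20*x^4 + 120*x^3 - 2160*x + 5184

Expanding det(x·I − A) (e.g. by cofactor expansion or by noting that A is similar to its Jordan form J, which has the same characteristic polynomial as A) gives
  χ_A(x) = x^5 - 20*x^4 + 120*x^3 - 2160*x + 5184
which factors as (x - 6)^4*(x + 4). The eigenvalues (with algebraic multiplicities) are λ = -4 with multiplicity 1, λ = 6 with multiplicity 4.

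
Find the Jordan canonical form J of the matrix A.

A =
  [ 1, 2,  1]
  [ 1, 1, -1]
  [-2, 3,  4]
J_3(2)

The characteristic polynomial is
  det(x·I − A) = x^3 - 6*x^2 + 12*x - 8 = (x - 2)^3

Eigenvalues and multiplicities (the geometric multiplicity of λ is n − rank(A − λI), which equals the number of Jordan blocks for λ):
  λ = 2: algebraic multiplicity = 3, geometric multiplicity = 1

Determining the block sizes for each eigenvalue:
  λ = 2: one block (gm = 1), so the single block has size am = 3 → block sizes [3]

Assembling the blocks gives a Jordan form
J =
  [2, 1, 0]
  [0, 2, 1]
  [0, 0, 2]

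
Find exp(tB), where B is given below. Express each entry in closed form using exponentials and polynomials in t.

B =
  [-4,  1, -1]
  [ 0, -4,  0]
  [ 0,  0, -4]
e^{tB} =
  [exp(-4*t), t*exp(-4*t), -t*exp(-4*t)]
  [0, exp(-4*t), 0]
  [0, 0, exp(-4*t)]

Strategy: write B = P · J · P⁻¹ where J is a Jordan canonical form, so e^{tB} = P · e^{tJ} · P⁻¹, and e^{tJ} can be computed block-by-block.

B has Jordan form
J =
  [-4,  1,  0]
  [ 0, -4,  0]
  [ 0,  0, -4]
(up to reordering of blocks).

Per-block formulas:
  For a 1×1 block at λ = -4: exp(t · [-4]) = [e^(-4t)].
  For a 2×2 Jordan block J_2(-4): exp(t · J_2(-4)) = e^(-4t)·(I + t·N), where N is the 2×2 nilpotent shift.

After assembling e^{tJ} and conjugating by P, we get:

e^{tB} =
  [exp(-4*t), t*exp(-4*t), -t*exp(-4*t)]
  [0, exp(-4*t), 0]
  [0, 0, exp(-4*t)]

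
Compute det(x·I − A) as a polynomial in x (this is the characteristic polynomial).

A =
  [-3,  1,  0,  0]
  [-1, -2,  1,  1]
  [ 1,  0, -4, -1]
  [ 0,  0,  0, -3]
x^4 + 12*x^3 + 54*x^2 + 108*x + 81

Expanding det(x·I − A) (e.g. by cofactor expansion or by noting that A is similar to its Jordan form J, which has the same characteristic polynomial as A) gives
  χ_A(x) = x^4 + 12*x^3 + 54*x^2 + 108*x + 81
which factors as (x + 3)^4. The eigenvalues (with algebraic multiplicities) are λ = -3 with multiplicity 4.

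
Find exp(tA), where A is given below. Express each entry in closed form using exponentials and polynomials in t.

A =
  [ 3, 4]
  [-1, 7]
e^{tA} =
  [-2*t*exp(5*t) + exp(5*t), 4*t*exp(5*t)]
  [-t*exp(5*t), 2*t*exp(5*t) + exp(5*t)]

Strategy: write A = P · J · P⁻¹ where J is a Jordan canonical form, so e^{tA} = P · e^{tJ} · P⁻¹, and e^{tJ} can be computed block-by-block.

A has Jordan form
J =
  [5, 1]
  [0, 5]
(up to reordering of blocks).

Per-block formulas:
  For a 2×2 Jordan block J_2(5): exp(t · J_2(5)) = e^(5t)·(I + t·N), where N is the 2×2 nilpotent shift.

After assembling e^{tJ} and conjugating by P, we get:

e^{tA} =
  [-2*t*exp(5*t) + exp(5*t), 4*t*exp(5*t)]
  [-t*exp(5*t), 2*t*exp(5*t) + exp(5*t)]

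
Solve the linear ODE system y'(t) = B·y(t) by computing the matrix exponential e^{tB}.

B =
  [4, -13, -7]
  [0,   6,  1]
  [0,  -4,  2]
e^{tB} =
  [exp(4*t), t^2*exp(4*t) - 13*t*exp(4*t), t^2*exp(4*t)/2 - 7*t*exp(4*t)]
  [0, 2*t*exp(4*t) + exp(4*t), t*exp(4*t)]
  [0, -4*t*exp(4*t), -2*t*exp(4*t) + exp(4*t)]

Strategy: write B = P · J · P⁻¹ where J is a Jordan canonical form, so e^{tB} = P · e^{tJ} · P⁻¹, and e^{tJ} can be computed block-by-block.

B has Jordan form
J =
  [4, 1, 0]
  [0, 4, 1]
  [0, 0, 4]
(up to reordering of blocks).

Per-block formulas:
  For a 3×3 Jordan block J_3(4): exp(t · J_3(4)) = e^(4t)·(I + t·N + (t^2/2)·N^2), where N is the 3×3 nilpotent shift.

After assembling e^{tJ} and conjugating by P, we get:

e^{tB} =
  [exp(4*t), t^2*exp(4*t) - 13*t*exp(4*t), t^2*exp(4*t)/2 - 7*t*exp(4*t)]
  [0, 2*t*exp(4*t) + exp(4*t), t*exp(4*t)]
  [0, -4*t*exp(4*t), -2*t*exp(4*t) + exp(4*t)]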